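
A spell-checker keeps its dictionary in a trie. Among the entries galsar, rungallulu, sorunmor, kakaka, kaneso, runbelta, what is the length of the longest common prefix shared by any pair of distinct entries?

3

The deepest shared node is where two words last agree before diverging.
e.g. "runbelta" and "rungallulu" share the prefix "run" of length 3; no pair shares a longer one.
Longest shared-prefix length: 3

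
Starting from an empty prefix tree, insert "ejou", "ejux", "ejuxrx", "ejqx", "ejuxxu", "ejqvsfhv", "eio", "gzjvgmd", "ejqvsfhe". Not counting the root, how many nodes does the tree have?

27

Insert word by word; a character creates a node only if that edge doesn't already exist:
  "ejou" → 4 new (e, j, o, u)
  "ejux" → prefix "ej" already present; 2 new (u, x)
  "ejuxrx" → prefix "ejux" already present; 2 new (r, x)
  "ejqx" → prefix "ej" already present; 2 new (q, x)
  "ejuxxu" → prefix "ejux" already present; 2 new (x, u)
  "ejqvsfhv" → prefix "ejq" already present; 5 new (v, s, f, h, v)
  "eio" → prefix "e" already present; 2 new (i, o)
  "gzjvgmd" → 7 new (g, z, j, v, g, m, d)
  "ejqvsfhe" → prefix "ejqvsfh" already present; 1 new (e)
Total nodes = 4 + 2 + 2 + 2 + 2 + 5 + 2 + 7 + 1 = 27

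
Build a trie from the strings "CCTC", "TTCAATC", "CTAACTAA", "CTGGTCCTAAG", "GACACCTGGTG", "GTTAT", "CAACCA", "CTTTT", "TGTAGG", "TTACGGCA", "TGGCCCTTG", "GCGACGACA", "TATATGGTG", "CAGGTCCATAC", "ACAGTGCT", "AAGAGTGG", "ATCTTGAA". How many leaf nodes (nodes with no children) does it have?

17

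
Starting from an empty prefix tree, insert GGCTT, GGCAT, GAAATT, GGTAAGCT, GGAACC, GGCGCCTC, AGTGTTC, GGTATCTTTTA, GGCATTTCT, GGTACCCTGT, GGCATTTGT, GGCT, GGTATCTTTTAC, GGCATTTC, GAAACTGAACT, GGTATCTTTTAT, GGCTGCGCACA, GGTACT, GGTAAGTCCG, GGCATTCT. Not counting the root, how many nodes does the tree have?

Count nodes per top-level branch (shared prefixes stored once):
  'A'-branch (AGTGTTC): 7 nodes
  'G'-branch (GAAACTGAACT, GAAATT, GGAACC, GGCAT, GGCATTCT, GGCATTTC, GGCATTTCT, GGCATTTGT, GGCGCCTC, GGCT, GGCTGCGCACA, GGCTT, GGTAAGCT, GGTAAGTCCG, GGTACCCTGT, GGTACT, GGTATCTTTTA, GGTATCTTTTAC, GGTATCTTTTAT): 69 nodes
Sum: 76

76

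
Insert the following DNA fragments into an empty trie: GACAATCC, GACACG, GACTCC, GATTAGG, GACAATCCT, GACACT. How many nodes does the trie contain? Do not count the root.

20

Insert word by word; a character creates a node only if that edge doesn't already exist:
  "GACAATCC" → 8 new (G, A, C, A, A, T, C, C)
  "GACACG" → prefix "GACA" already present; 2 new (C, G)
  "GACTCC" → prefix "GAC" already present; 3 new (T, C, C)
  "GATTAGG" → prefix "GA" already present; 5 new (T, T, A, G, G)
  "GACAATCCT" → prefix "GACAATCC" already present; 1 new (T)
  "GACACT" → prefix "GACAC" already present; 1 new (T)
Total nodes = 8 + 2 + 3 + 5 + 1 + 1 = 20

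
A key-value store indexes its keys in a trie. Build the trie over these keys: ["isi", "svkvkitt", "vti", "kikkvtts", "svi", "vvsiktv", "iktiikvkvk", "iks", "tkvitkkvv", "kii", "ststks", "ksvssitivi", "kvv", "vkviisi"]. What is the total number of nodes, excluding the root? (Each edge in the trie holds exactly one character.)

For each word, the new-node count is its length minus the longest prefix already in the trie:
  "isi" → 3 new (i, s, i)
  "svkvkitt" → 8 new (s, v, k, v, k, i, t, t)
  "vti" → 3 new (v, t, i)
  "kikkvtts" → 8 new (k, i, k, k, v, t, t, s)
  "svi" → prefix "sv" already present; 1 new (i)
  "vvsiktv" → prefix "v" already present; 6 new (v, s, i, k, t, v)
  "iktiikvkvk" → prefix "i" already present; 9 new (k, t, i, i, k, v, k, v, k)
  "iks" → prefix "ik" already present; 1 new (s)
  "tkvitkkvv" → 9 new (t, k, v, i, t, k, k, v, v)
  "kii" → prefix "ki" already present; 1 new (i)
  "ststks" → prefix "s" already present; 5 new (t, s, t, k, s)
  "ksvssitivi" → prefix "k" already present; 9 new (s, v, s, s, i, t, i, v, i)
  "kvv" → prefix "k" already present; 2 new (v, v)
  "vkviisi" → prefix "v" already present; 6 new (k, v, i, i, s, i)
Total nodes = 3 + 8 + 3 + 8 + 1 + 6 + 9 + 1 + 9 + 1 + 5 + 9 + 2 + 6 = 71

71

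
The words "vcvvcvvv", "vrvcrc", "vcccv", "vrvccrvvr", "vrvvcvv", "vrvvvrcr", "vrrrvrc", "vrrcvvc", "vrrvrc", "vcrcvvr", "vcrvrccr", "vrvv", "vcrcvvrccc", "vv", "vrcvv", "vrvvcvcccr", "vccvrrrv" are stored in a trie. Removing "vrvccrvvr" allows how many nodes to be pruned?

5

Walk "vrvccrvvr" from the leaf back toward the root, removing each node that no remaining word uses.
The suffix "crvvr" (5 nodes) is used only by "vrvccrvvr"; the node for "vrvc" still has the child "r", so pruning stops there.
Nodes removed: 5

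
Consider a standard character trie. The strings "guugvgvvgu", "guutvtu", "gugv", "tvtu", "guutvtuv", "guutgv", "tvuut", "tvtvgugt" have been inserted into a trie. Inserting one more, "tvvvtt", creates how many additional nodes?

4

The longest prefix of "tvvvtt" already in the trie is "tv" (length 2).
New nodes needed: |"tvvvtt"| − 2 = 6 − 2 = 4.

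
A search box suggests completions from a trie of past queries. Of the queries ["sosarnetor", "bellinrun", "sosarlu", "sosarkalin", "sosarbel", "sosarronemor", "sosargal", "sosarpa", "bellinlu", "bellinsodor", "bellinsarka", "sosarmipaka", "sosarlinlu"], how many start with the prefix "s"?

9

Traverse to the node for "s", then collect every word in that subtree.
Matches: "sosarbel", "sosargal", "sosarkalin", "sosarlinlu", "sosarlu", "sosarmipaka", "sosarnetor", "sosarpa", "sosarronemor"
Count: 9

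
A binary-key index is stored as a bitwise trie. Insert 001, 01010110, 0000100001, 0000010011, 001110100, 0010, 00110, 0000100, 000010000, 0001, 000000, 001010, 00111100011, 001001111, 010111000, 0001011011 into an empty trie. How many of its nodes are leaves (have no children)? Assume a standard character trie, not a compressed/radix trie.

11

A leaf is a node with no children — equivalently, the end of a word that is not a proper prefix of any other stored word.
Those words: "000000", "0000010011", "0000100001", "0001011011", "001001111", "001010", "00110", "001110100", "00111100011", "01010110", "010111000"
Leaf count: 11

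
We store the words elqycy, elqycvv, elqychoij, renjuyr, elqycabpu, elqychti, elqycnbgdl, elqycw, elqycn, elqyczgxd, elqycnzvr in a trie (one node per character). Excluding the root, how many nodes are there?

For each word, the new-node count is its length minus the longest prefix already in the trie:
  "elqycy" → 6 new (e, l, q, y, c, y)
  "elqycvv" → prefix "elqyc" already present; 2 new (v, v)
  "elqychoij" → prefix "elqyc" already present; 4 new (h, o, i, j)
  "renjuyr" → 7 new (r, e, n, j, u, y, r)
  "elqycabpu" → prefix "elqyc" already present; 4 new (a, b, p, u)
  "elqychti" → prefix "elqych" already present; 2 new (t, i)
  "elqycnbgdl" → prefix "elqyc" already present; 5 new (n, b, g, d, l)
  "elqycw" → prefix "elqyc" already present; 1 new (w)
  "elqycn" → prefix "elqycn" already present; 0 new (none)
  "elqyczgxd" → prefix "elqyc" already present; 4 new (z, g, x, d)
  "elqycnzvr" → prefix "elqycn" already present; 3 new (z, v, r)
Total nodes = 6 + 2 + 4 + 7 + 4 + 2 + 5 + 1 + 0 + 4 + 3 = 38

38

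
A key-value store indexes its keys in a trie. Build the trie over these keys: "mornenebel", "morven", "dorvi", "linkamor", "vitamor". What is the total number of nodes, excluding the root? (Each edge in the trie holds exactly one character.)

33

Insert word by word; a character creates a node only if that edge doesn't already exist:
  "mornenebel" → 10 new (m, o, r, n, e, n, e, b, e, l)
  "morven" → prefix "mor" already present; 3 new (v, e, n)
  "dorvi" → 5 new (d, o, r, v, i)
  "linkamor" → 8 new (l, i, n, k, a, m, o, r)
  "vitamor" → 7 new (v, i, t, a, m, o, r)
Total nodes = 10 + 3 + 5 + 8 + 7 = 33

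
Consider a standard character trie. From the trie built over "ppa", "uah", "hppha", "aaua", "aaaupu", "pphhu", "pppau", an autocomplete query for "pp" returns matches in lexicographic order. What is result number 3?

pppau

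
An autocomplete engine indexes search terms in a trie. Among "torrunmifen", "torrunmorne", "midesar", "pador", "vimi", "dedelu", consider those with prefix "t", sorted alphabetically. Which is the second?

Filter for "t…" and sort: "torrunmifen", "torrunmorne"
The 2nd is torrunmorne.

torrunmorne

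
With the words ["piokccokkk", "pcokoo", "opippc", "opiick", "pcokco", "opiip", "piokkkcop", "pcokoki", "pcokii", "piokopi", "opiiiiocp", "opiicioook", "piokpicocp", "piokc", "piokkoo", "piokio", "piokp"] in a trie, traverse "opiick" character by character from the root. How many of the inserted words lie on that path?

Check each prefix of "opiick" against the stored set — each match is an end-marker on the path.
Prefixes of the query that are stored words: "opiick"
Count: 1

1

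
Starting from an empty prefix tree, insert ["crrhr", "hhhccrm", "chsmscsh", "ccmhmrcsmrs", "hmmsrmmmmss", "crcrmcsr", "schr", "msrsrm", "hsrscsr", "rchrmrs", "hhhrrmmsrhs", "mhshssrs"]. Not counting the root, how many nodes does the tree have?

83

For each word, the new-node count is its length minus the longest prefix already in the trie:
  "crrhr" → 5 new (c, r, r, h, r)
  "hhhccrm" → 7 new (h, h, h, c, c, r, m)
  "chsmscsh" → prefix "c" already present; 7 new (h, s, m, s, c, s, h)
  "ccmhmrcsmrs" → prefix "c" already present; 10 new (c, m, h, m, r, c, s, m, r, s)
  "hmmsrmmmmss" → prefix "h" already present; 10 new (m, m, s, r, m, m, m, m, s, s)
  "crcrmcsr" → prefix "cr" already present; 6 new (c, r, m, c, s, r)
  "schr" → 4 new (s, c, h, r)
  "msrsrm" → 6 new (m, s, r, s, r, m)
  "hsrscsr" → prefix "h" already present; 6 new (s, r, s, c, s, r)
  "rchrmrs" → 7 new (r, c, h, r, m, r, s)
  "hhhrrmmsrhs" → prefix "hhh" already present; 8 new (r, r, m, m, s, r, h, s)
  "mhshssrs" → prefix "m" already present; 7 new (h, s, h, s, s, r, s)
Total nodes = 5 + 7 + 7 + 10 + 10 + 6 + 4 + 6 + 6 + 7 + 8 + 7 = 83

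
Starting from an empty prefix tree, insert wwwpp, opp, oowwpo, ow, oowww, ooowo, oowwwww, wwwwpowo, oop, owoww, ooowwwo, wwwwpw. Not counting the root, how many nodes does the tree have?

Trace insertions, counting only characters that open a new branch:
  "wwwpp" → 5 new (w, w, w, p, p)
  "opp" → 3 new (o, p, p)
  "oowwpo" → prefix "o" already present; 5 new (o, w, w, p, o)
  "ow" → prefix "o" already present; 1 new (w)
  "oowww" → prefix "ooww" already present; 1 new (w)
  "ooowo" → prefix "oo" already present; 3 new (o, w, o)
  "oowwwww" → prefix "oowww" already present; 2 new (w, w)
  "wwwwpowo" → prefix "www" already present; 5 new (w, p, o, w, o)
  "oop" → prefix "oo" already present; 1 new (p)
  "owoww" → prefix "ow" already present; 3 new (o, w, w)
  "ooowwwo" → prefix "ooow" already present; 3 new (w, w, o)
  "wwwwpw" → prefix "wwwwp" already present; 1 new (w)
Total nodes = 5 + 3 + 5 + 1 + 1 + 3 + 2 + 5 + 1 + 3 + 3 + 1 = 33

33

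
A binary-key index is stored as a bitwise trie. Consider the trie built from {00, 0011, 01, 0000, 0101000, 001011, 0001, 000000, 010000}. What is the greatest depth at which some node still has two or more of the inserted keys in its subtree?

4

Look for the deepest trie node that still has at least two words in its subtree.
e.g. "0000" and "000000" share the prefix "0000" of length 4; no pair shares a longer one.
Longest shared-prefix length: 4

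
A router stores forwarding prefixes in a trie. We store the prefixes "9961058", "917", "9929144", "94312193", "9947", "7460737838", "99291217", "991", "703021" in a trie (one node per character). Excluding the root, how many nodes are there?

Insert word by word; a character creates a node only if that edge doesn't already exist:
  "9961058" → 7 new (9, 9, 6, 1, 0, 5, 8)
  "917" → prefix "9" already present; 2 new (1, 7)
  "9929144" → prefix "99" already present; 5 new (2, 9, 1, 4, 4)
  "94312193" → prefix "9" already present; 7 new (4, 3, 1, 2, 1, 9, 3)
  "9947" → prefix "99" already present; 2 new (4, 7)
  "7460737838" → 10 new (7, 4, 6, 0, 7, 3, 7, 8, 3, 8)
  "99291217" → prefix "99291" already present; 3 new (2, 1, 7)
  "991" → prefix "99" already present; 1 new (1)
  "703021" → prefix "7" already present; 5 new (0, 3, 0, 2, 1)
Total nodes = 7 + 2 + 5 + 7 + 2 + 10 + 3 + 1 + 5 = 42

42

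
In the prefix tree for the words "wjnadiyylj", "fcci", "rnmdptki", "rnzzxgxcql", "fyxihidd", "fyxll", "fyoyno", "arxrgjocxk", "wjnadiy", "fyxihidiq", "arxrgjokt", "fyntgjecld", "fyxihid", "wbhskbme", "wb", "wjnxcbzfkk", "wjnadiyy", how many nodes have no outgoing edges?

Leaves are exactly the stored words that no other stored word extends.
Those words: "arxrgjocxk", "arxrgjokt", "fcci", "fyntgjecld", "fyoyno", "fyxihidd", "fyxihidiq", "fyxll", "rnmdptki", "rnzzxgxcql", "wbhskbme", "wjnadiyylj", "wjnxcbzfkk"
Leaf count: 13

13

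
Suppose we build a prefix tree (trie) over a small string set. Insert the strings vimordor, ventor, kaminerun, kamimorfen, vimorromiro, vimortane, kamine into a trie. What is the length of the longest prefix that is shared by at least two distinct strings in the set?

6

The deepest shared node is where two words last agree before diverging.
"kamine" and "kaminerun" agree on "kamine" (6 characters) before diverging; nothing deeper is shared.
Longest shared-prefix length: 6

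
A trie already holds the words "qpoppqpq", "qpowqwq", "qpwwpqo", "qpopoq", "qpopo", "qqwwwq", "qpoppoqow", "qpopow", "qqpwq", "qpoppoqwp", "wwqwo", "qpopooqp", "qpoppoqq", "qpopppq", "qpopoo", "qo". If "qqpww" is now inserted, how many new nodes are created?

"qqpw" is already a path in the trie; the remaining "w" must be added.
New nodes needed: |"qqpww"| − 4 = 5 − 4 = 1.

1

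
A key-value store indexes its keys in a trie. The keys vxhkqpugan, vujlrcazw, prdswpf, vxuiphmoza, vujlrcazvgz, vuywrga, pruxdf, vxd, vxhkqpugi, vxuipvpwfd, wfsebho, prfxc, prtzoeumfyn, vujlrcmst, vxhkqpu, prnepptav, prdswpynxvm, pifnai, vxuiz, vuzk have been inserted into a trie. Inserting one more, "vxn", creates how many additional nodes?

1

The longest prefix of "vxn" already in the trie is "vx" (length 2).
So 3 − 2 = 1 new nodes.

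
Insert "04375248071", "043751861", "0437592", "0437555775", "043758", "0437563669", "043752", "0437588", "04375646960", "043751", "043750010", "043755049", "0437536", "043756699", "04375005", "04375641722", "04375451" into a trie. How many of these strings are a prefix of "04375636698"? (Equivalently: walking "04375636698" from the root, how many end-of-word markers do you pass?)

1

Walk "04375636698" from the root; an end-of-word marker is hit whenever a stored word is a prefix of "04375636698".
Prefixes of the query that are stored words: "0437563669"
Count: 1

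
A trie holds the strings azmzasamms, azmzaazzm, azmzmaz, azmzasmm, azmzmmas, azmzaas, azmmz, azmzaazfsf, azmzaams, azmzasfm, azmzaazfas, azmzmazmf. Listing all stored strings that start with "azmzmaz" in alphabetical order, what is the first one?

azmzmaz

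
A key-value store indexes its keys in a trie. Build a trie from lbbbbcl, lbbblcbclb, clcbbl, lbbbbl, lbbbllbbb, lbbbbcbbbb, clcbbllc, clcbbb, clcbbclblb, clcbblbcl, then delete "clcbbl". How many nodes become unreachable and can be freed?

Walk "clcbbl" from the leaf back toward the root, removing each node that no remaining word uses.
Every node on "clcbbl" is still needed (e.g. by "clcbbllc"), so nothing is freed.
Nodes removed: 0

0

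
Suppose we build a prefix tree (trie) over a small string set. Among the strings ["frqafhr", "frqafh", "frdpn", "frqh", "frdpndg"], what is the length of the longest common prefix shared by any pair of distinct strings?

6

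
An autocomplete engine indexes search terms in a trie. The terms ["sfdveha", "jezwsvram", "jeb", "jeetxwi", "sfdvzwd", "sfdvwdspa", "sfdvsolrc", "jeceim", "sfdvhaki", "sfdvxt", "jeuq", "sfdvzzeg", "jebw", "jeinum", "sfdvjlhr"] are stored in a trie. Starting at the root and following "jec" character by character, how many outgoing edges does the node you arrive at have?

1

The children of the "jec" node are the distinct next characters among strings starting with "jec".
Characters that immediately follow "jec" among the stored strings: {e}.
That node has 1 child edge.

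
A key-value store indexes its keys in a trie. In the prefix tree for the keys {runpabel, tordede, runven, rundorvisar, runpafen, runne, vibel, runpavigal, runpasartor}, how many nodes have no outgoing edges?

A leaf is a node with no children — equivalently, the end of a word that is not a proper prefix of any other stored word.
Those words: "rundorvisar", "runne", "runpabel", "runpafen", "runpasartor", "runpavigal", "runven", "tordede", "vibel"
Leaf count: 9

9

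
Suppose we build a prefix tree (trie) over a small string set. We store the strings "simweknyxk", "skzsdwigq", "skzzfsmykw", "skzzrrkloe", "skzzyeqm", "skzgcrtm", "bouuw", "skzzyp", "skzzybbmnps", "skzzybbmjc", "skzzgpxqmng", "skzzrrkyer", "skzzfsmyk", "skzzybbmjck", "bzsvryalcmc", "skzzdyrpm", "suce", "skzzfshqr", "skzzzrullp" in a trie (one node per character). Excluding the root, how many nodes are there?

92

For each word, the new-node count is its length minus the longest prefix already in the trie:
  "simweknyxk" → 10 new (s, i, m, w, e, k, n, y, x, k)
  "skzsdwigq" → prefix "s" already present; 8 new (k, z, s, d, w, i, g, q)
  "skzzfsmykw" → prefix "skz" already present; 7 new (z, f, s, m, y, k, w)
  "skzzrrkloe" → prefix "skzz" already present; 6 new (r, r, k, l, o, e)
  "skzzyeqm" → prefix "skzz" already present; 4 new (y, e, q, m)
  "skzgcrtm" → prefix "skz" already present; 5 new (g, c, r, t, m)
  "bouuw" → 5 new (b, o, u, u, w)
  "skzzyp" → prefix "skzzy" already present; 1 new (p)
  "skzzybbmnps" → prefix "skzzy" already present; 6 new (b, b, m, n, p, s)
  "skzzybbmjc" → prefix "skzzybbm" already present; 2 new (j, c)
  "skzzgpxqmng" → prefix "skzz" already present; 7 new (g, p, x, q, m, n, g)
  "skzzrrkyer" → prefix "skzzrrk" already present; 3 new (y, e, r)
  "skzzfsmyk" → prefix "skzzfsmyk" already present; 0 new (none)
  "skzzybbmjck" → prefix "skzzybbmjc" already present; 1 new (k)
  "bzsvryalcmc" → prefix "b" already present; 10 new (z, s, v, r, y, a, l, c, m, c)
  "skzzdyrpm" → prefix "skzz" already present; 5 new (d, y, r, p, m)
  "suce" → prefix "s" already present; 3 new (u, c, e)
  "skzzfshqr" → prefix "skzzfs" already present; 3 new (h, q, r)
  "skzzzrullp" → prefix "skzz" already present; 6 new (z, r, u, l, l, p)
Total nodes = 10 + 8 + 7 + 6 + 4 + 5 + 5 + 1 + 6 + 2 + 7 + 3 + 0 + 1 + 10 + 5 + 3 + 3 + 6 = 92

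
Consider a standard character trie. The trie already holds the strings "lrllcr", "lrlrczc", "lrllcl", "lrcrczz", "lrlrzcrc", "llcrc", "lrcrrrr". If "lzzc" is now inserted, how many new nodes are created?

"l" is already a path in the trie; the remaining "zzc" must be added.
New nodes needed: |"lzzc"| − 1 = 4 − 1 = 3.

3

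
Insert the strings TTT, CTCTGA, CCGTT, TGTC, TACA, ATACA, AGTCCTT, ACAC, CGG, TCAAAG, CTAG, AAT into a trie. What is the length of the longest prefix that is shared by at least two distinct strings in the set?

Equivalently: take the maximum, over all pairs, of their longest common prefix length.
e.g. "CTAG" and "CTCTGA" share the prefix "CT" of length 2; no pair shares a longer one.
Longest shared-prefix length: 2

2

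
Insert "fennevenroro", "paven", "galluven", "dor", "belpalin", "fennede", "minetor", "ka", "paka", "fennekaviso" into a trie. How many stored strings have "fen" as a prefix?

Walk to "fen"; the words in its subtree are exactly those with that prefix.
Matches: "fennede", "fennekaviso", "fennevenroro"
Count: 3

3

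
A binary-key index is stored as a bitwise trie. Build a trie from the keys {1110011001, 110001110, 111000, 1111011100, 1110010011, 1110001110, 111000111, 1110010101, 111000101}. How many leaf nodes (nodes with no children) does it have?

7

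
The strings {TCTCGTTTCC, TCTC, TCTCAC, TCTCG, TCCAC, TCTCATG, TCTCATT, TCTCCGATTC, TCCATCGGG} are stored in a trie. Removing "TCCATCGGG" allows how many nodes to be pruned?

5

A node on "TCCATCGGG"'s path can go only if nothing else ends at it or branches off below it.
The suffix "TCGGG" (5 nodes) is used only by "TCCATCGGG"; the node for "TCCA" still has the child "C", so pruning stops there.
Nodes removed: 5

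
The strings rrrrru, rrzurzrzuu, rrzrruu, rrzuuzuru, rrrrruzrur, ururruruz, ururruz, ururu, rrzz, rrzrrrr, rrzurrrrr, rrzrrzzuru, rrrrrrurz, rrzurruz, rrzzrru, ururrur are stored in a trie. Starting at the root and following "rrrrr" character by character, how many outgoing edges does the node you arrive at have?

2

Walk "rrrrr" from the root, arriving at one node.
Characters that immediately follow "rrrrr" among the stored strings: {r, u}.
That node has 2 child edges.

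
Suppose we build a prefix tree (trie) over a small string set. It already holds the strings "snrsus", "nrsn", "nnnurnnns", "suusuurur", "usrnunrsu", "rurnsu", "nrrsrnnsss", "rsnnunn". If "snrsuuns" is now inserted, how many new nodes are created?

3

Walking "snrsuuns" from the root, the first 5 characters ("snrsu") follow existing edges; "u" is the first miss.
So 8 − 5 = 3 new nodes.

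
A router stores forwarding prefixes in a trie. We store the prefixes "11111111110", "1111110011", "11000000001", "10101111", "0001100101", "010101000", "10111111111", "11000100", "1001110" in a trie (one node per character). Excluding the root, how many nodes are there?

65

Count nodes per top-level branch (shared prefixes stored once):
  '0'-branch (0001100101, 010101000): 18 nodes
  '1'-branch (1001110, 10101111, 10111111111, 11000000001, 11000100, 1111110011, 11111111110): 47 nodes
Sum: 65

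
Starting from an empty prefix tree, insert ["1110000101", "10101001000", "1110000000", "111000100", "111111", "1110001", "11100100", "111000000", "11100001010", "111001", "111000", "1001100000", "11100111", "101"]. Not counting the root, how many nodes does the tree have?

Count nodes per top-level branch (shared prefixes stored once):
  '1'-branch (1001100000, 101, 10101001000, 111000, 111000000, 1110000000, 1110000101, 11100001010, 1110001, 111000100, 111001, 11100100, 11100111, 111111): 43 nodes
Sum: 43

43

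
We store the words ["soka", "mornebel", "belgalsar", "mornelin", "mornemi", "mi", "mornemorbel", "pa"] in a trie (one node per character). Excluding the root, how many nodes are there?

34

For each word, the new-node count is its length minus the longest prefix already in the trie:
  "soka" → 4 new (s, o, k, a)
  "mornebel" → 8 new (m, o, r, n, e, b, e, l)
  "belgalsar" → 9 new (b, e, l, g, a, l, s, a, r)
  "mornelin" → prefix "morne" already present; 3 new (l, i, n)
  "mornemi" → prefix "morne" already present; 2 new (m, i)
  "mi" → prefix "m" already present; 1 new (i)
  "mornemorbel" → prefix "mornem" already present; 5 new (o, r, b, e, l)
  "pa" → 2 new (p, a)
Total nodes = 4 + 8 + 9 + 3 + 2 + 1 + 5 + 2 = 34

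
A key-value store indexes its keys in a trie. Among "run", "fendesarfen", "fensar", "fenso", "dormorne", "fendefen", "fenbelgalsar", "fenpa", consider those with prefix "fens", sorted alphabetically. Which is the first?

DFS of the "fens" subtree visits, in order: "fensar", "fenso"
Position 1: fensar

fensar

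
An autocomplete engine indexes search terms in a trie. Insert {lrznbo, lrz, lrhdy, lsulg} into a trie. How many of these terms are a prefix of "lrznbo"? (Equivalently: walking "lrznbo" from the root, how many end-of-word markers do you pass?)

Traverse "lrznbo" character by character; count nodes along the way that are marked as word ends.
Prefixes of the query that are stored words: "lrz", "lrznbo"
Count: 2

2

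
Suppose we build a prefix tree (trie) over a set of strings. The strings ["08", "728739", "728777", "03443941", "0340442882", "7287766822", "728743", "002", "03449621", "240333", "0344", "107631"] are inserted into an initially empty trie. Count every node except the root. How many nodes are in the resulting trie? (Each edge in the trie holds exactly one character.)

49

Insert word by word; a character creates a node only if that edge doesn't already exist:
  "08" → 2 new (0, 8)
  "728739" → 6 new (7, 2, 8, 7, 3, 9)
  "728777" → prefix "7287" already present; 2 new (7, 7)
  "03443941" → prefix "0" already present; 7 new (3, 4, 4, 3, 9, 4, 1)
  "0340442882" → prefix "034" already present; 7 new (0, 4, 4, 2, 8, 8, 2)
  "7287766822" → prefix "72877" already present; 5 new (6, 6, 8, 2, 2)
  "728743" → prefix "7287" already present; 2 new (4, 3)
  "002" → prefix "0" already present; 2 new (0, 2)
  "03449621" → prefix "0344" already present; 4 new (9, 6, 2, 1)
  "240333" → 6 new (2, 4, 0, 3, 3, 3)
  "0344" → prefix "0344" already present; 0 new (none)
  "107631" → 6 new (1, 0, 7, 6, 3, 1)
Total nodes = 2 + 6 + 2 + 7 + 7 + 5 + 2 + 2 + 4 + 6 + 0 + 6 = 49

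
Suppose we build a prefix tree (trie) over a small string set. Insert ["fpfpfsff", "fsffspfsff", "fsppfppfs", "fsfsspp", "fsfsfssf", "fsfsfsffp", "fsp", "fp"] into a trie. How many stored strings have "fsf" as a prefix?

Filter for entries beginning with "fsf":
Words under "fsf": fsffspfsff, fsfsfsffp, fsfsfssf, fsfsspp
Count: 4

4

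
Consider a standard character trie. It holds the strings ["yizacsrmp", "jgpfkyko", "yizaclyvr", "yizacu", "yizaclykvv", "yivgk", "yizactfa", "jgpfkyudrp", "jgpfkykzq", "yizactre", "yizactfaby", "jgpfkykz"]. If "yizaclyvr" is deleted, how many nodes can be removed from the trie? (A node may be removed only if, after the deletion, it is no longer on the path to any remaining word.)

2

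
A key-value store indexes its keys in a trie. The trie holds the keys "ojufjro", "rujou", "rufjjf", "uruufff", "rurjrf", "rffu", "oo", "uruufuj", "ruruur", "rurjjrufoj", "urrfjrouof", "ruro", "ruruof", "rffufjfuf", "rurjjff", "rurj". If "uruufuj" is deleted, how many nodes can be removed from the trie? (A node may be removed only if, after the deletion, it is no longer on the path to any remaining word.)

2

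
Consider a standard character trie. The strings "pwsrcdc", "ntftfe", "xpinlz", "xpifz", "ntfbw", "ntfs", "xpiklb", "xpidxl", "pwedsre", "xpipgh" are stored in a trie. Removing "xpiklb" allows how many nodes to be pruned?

Walk "xpiklb" from the leaf back toward the root, removing each node that no remaining word uses.
The suffix "klb" (3 nodes) is used only by "xpiklb"; the node for "xpi" still has the child "n", so pruning stops there.
Nodes removed: 3

3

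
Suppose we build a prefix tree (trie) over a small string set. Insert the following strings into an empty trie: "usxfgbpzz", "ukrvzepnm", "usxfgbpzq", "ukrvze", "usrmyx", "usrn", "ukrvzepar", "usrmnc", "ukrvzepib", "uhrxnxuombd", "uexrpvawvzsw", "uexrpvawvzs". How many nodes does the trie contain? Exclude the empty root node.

Insert word by word; a character creates a node only if that edge doesn't already exist:
  "usxfgbpzz" → 9 new (u, s, x, f, g, b, p, z, z)
  "ukrvzepnm" → prefix "u" already present; 8 new (k, r, v, z, e, p, n, m)
  "usxfgbpzq" → prefix "usxfgbpz" already present; 1 new (q)
  "ukrvze" → prefix "ukrvze" already present; 0 new (none)
  "usrmyx" → prefix "us" already present; 4 new (r, m, y, x)
  "usrn" → prefix "usr" already present; 1 new (n)
  "ukrvzepar" → prefix "ukrvzep" already present; 2 new (a, r)
  "usrmnc" → prefix "usrm" already present; 2 new (n, c)
  "ukrvzepib" → prefix "ukrvzep" already present; 2 new (i, b)
  "uhrxnxuombd" → prefix "u" already present; 10 new (h, r, x, n, x, u, o, m, b, d)
  "uexrpvawvzsw" → prefix "u" already present; 11 new (e, x, r, p, v, a, w, v, z, s, w)
  "uexrpvawvzs" → prefix "uexrpvawvzs" already present; 0 new (none)
Total nodes = 9 + 8 + 1 + 0 + 4 + 1 + 2 + 2 + 2 + 10 + 11 + 0 = 50

50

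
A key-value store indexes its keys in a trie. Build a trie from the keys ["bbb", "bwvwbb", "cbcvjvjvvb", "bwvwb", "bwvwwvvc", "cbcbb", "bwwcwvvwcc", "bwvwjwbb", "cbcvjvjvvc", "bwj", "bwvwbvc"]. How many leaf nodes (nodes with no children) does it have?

Leaves are exactly the stored words that no other stored word extends.
Those words: "bbb", "bwj", "bwvwbb", "bwvwbvc", "bwvwjwbb", "bwvwwvvc", "bwwcwvvwcc", "cbcbb", "cbcvjvjvvb", "cbcvjvjvvc"
Leaf count: 10

10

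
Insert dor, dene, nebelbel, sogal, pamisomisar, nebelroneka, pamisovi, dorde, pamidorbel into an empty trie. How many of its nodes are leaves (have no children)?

8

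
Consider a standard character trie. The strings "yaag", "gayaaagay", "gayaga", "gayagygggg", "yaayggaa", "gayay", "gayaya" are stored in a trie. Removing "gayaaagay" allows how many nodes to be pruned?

After clearing the end-marker at "gayaaagay", prune upward until reaching a node still needed by another word.
The suffix "aagay" (5 nodes) is used only by "gayaaagay"; the node for "gaya" still has the child "g", so pruning stops there.
Nodes removed: 5

5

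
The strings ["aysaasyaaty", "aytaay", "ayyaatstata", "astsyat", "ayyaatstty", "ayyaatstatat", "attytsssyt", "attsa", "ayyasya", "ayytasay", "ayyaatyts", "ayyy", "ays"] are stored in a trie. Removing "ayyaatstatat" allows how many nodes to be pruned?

1

After clearing the end-marker at "ayyaatstatat", prune upward until reaching a node still needed by another word.
The suffix "t" (1 node) is used only by "ayyaatstatat"; "ayyaatstata" is itself a stored word, so pruning stops there.
Nodes removed: 1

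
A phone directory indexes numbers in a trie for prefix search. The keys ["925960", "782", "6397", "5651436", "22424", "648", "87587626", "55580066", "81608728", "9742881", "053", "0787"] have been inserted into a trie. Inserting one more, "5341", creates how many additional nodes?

The longest prefix of "5341" already in the trie is "5" (length 1).
So 4 − 1 = 3 new nodes.

3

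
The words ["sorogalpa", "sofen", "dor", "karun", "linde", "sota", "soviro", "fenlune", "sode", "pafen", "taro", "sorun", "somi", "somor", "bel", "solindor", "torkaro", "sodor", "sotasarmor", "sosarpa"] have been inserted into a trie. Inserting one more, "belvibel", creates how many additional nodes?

5

The longest prefix of "belvibel" already in the trie is "bel" (length 3).
So 8 − 3 = 5 new nodes.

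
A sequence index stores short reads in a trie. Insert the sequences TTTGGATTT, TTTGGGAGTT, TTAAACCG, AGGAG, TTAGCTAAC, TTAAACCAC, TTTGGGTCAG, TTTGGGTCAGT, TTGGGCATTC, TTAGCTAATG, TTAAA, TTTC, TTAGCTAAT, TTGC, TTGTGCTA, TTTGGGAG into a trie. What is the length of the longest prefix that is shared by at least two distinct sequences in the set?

Equivalently: take the maximum, over all pairs, of their longest common prefix length.
e.g. "TTTGGGTCAG" and "TTTGGGTCAGT" share the prefix "TTTGGGTCAG" of length 10; no pair shares a longer one.
Longest shared-prefix length: 10

10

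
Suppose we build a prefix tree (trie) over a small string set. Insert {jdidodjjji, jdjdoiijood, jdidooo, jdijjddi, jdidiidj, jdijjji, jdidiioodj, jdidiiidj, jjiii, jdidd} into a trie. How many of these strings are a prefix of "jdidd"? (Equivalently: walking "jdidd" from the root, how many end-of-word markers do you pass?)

Walk "jdidd" from the root; an end-of-word marker is hit whenever a stored word is a prefix of "jdidd".
Prefixes of the query that are stored words: "jdidd"
Count: 1

1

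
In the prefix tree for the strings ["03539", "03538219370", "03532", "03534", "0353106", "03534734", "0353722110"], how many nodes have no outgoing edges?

Leaves are exactly the stored words that no other stored word extends.
Those words: "0353106", "03532", "03534734", "0353722110", "03538219370", "03539"
Leaf count: 6

6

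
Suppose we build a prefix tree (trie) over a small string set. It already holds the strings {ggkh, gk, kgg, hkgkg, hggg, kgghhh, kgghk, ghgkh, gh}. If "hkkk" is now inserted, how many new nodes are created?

2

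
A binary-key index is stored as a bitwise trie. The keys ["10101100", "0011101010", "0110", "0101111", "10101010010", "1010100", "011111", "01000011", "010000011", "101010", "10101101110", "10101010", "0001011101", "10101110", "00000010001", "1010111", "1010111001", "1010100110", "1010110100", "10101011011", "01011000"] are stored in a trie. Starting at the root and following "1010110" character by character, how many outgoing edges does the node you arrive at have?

2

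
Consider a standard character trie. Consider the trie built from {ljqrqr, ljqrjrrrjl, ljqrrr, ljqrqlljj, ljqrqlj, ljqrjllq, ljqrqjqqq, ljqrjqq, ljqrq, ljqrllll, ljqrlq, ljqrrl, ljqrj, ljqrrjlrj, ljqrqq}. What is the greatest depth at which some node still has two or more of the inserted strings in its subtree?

Equivalently: take the maximum, over all pairs, of their longest common prefix length.
e.g. "ljqrqlj" and "ljqrqlljj" share the prefix "ljqrql" of length 6; no pair shares a longer one.
Longest shared-prefix length: 6

6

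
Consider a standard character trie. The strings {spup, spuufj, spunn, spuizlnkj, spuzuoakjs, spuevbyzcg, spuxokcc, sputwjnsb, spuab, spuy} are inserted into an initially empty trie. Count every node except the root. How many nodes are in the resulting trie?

43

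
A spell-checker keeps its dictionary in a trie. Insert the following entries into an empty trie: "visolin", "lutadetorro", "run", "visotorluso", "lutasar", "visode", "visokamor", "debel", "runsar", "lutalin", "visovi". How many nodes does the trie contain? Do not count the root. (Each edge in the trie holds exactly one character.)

Insert word by word; a character creates a node only if that edge doesn't already exist:
  "visolin" → 7 new (v, i, s, o, l, i, n)
  "lutadetorro" → 11 new (l, u, t, a, d, e, t, o, r, r, o)
  "run" → 3 new (r, u, n)
  "visotorluso" → prefix "viso" already present; 7 new (t, o, r, l, u, s, o)
  "lutasar" → prefix "luta" already present; 3 new (s, a, r)
  "visode" → prefix "viso" already present; 2 new (d, e)
  "visokamor" → prefix "viso" already present; 5 new (k, a, m, o, r)
  "debel" → 5 new (d, e, b, e, l)
  "runsar" → prefix "run" already present; 3 new (s, a, r)
  "lutalin" → prefix "luta" already present; 3 new (l, i, n)
  "visovi" → prefix "viso" already present; 2 new (v, i)
Total nodes = 7 + 11 + 3 + 7 + 3 + 2 + 5 + 5 + 3 + 3 + 2 = 51

51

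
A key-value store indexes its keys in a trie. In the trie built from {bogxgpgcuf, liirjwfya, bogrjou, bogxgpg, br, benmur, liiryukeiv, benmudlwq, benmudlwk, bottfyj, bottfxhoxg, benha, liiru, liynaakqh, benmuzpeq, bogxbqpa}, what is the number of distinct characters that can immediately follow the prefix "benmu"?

3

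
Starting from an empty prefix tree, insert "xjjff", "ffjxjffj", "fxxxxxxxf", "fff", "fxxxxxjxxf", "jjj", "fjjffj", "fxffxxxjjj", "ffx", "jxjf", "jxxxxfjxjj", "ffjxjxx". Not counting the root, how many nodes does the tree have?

Insert word by word; a character creates a node only if that edge doesn't already exist:
  "xjjff" → 5 new (x, j, j, f, f)
  "ffjxjffj" → 8 new (f, f, j, x, j, f, f, j)
  "fxxxxxxxf" → prefix "f" already present; 8 new (x, x, x, x, x, x, x, f)
  "fff" → prefix "ff" already present; 1 new (f)
  "fxxxxxjxxf" → prefix "fxxxxx" already present; 4 new (j, x, x, f)
  "jjj" → 3 new (j, j, j)
  "fjjffj" → prefix "f" already present; 5 new (j, j, f, f, j)
  "fxffxxxjjj" → prefix "fx" already present; 8 new (f, f, x, x, x, j, j, j)
  "ffx" → prefix "ff" already present; 1 new (x)
  "jxjf" → prefix "j" already present; 3 new (x, j, f)
  "jxxxxfjxjj" → prefix "jx" already present; 8 new (x, x, x, f, j, x, j, j)
  "ffjxjxx" → prefix "ffjxj" already present; 2 new (x, x)
Total nodes = 5 + 8 + 8 + 1 + 4 + 3 + 5 + 8 + 1 + 3 + 8 + 2 = 56

56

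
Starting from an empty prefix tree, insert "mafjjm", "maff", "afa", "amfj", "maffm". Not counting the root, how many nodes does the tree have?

For each word, the new-node count is its length minus the longest prefix already in the trie:
  "mafjjm" → 6 new (m, a, f, j, j, m)
  "maff" → prefix "maf" already present; 1 new (f)
  "afa" → 3 new (a, f, a)
  "amfj" → prefix "a" already present; 3 new (m, f, j)
  "maffm" → prefix "maff" already present; 1 new (m)
Total nodes = 6 + 1 + 3 + 3 + 1 = 14

14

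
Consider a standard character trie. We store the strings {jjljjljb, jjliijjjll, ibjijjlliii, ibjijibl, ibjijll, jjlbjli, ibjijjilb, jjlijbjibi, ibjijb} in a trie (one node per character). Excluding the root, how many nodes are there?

45

Trace insertions, counting only characters that open a new branch:
  "jjljjljb" → 8 new (j, j, l, j, j, l, j, b)
  "jjliijjjll" → prefix "jjl" already present; 7 new (i, i, j, j, j, l, l)
  "ibjijjlliii" → 11 new (i, b, j, i, j, j, l, l, i, i, i)
  "ibjijibl" → prefix "ibjij" already present; 3 new (i, b, l)
  "ibjijll" → prefix "ibjij" already present; 2 new (l, l)
  "jjlbjli" → prefix "jjl" already present; 4 new (b, j, l, i)
  "ibjijjilb" → prefix "ibjijj" already present; 3 new (i, l, b)
  "jjlijbjibi" → prefix "jjli" already present; 6 new (j, b, j, i, b, i)
  "ibjijb" → prefix "ibjij" already present; 1 new (b)
Total nodes = 8 + 7 + 11 + 3 + 2 + 4 + 3 + 6 + 1 = 45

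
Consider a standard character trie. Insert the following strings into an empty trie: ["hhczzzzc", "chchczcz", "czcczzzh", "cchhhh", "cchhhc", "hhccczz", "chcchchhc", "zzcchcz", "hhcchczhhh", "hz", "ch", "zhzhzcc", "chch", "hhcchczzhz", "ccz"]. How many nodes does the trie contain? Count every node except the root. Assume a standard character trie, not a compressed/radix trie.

63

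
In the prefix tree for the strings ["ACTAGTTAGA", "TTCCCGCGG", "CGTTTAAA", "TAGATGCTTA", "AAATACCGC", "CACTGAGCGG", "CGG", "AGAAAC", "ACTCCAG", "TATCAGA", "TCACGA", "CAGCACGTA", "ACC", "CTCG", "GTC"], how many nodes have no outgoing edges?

A leaf is a node with no children — equivalently, the end of a word that is not a proper prefix of any other stored word.
Those words: "AAATACCGC", "ACC", "ACTAGTTAGA", "ACTCCAG", "AGAAAC", "CACTGAGCGG", "CAGCACGTA", "CGG", "CGTTTAAA", "CTCG", "GTC", "TAGATGCTTA", "TATCAGA", "TCACGA", "TTCCCGCGG"
Leaf count: 15

15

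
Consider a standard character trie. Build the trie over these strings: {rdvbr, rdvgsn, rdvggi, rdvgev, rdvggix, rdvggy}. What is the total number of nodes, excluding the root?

For each word, the new-node count is its length minus the longest prefix already in the trie:
  "rdvbr" → 5 new (r, d, v, b, r)
  "rdvgsn" → prefix "rdv" already present; 3 new (g, s, n)
  "rdvggi" → prefix "rdvg" already present; 2 new (g, i)
  "rdvgev" → prefix "rdvg" already present; 2 new (e, v)
  "rdvggix" → prefix "rdvggi" already present; 1 new (x)
  "rdvggy" → prefix "rdvgg" already present; 1 new (y)
Total nodes = 5 + 3 + 2 + 2 + 1 + 1 = 14

14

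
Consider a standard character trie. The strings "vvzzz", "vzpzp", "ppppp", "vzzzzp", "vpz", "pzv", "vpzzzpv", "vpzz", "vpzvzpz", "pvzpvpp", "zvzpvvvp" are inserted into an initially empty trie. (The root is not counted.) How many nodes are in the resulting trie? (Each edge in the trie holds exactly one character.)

44

Count nodes per top-level branch (shared prefixes stored once):
  'p'-branch (ppppp, pvzpvpp, pzv): 13 nodes
  'v'-branch (vpz, vpzvzpz, vpzz, vpzzzpv, vvzzz, vzpzp, vzzzzp): 23 nodes
  'z'-branch (zvzpvvvp): 8 nodes
Sum: 44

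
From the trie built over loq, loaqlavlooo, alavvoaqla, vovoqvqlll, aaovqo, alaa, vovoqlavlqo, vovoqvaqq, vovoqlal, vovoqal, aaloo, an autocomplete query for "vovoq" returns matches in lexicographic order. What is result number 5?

vovoqvqlll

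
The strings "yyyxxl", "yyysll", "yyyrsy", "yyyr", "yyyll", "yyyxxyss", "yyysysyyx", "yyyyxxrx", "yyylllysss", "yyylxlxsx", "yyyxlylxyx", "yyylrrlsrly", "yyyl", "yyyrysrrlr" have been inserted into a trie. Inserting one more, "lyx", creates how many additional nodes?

3

"lyx" shares no prefix with any stored word, so all 3 characters open new nodes.
3 − 0 = 3 new nodes.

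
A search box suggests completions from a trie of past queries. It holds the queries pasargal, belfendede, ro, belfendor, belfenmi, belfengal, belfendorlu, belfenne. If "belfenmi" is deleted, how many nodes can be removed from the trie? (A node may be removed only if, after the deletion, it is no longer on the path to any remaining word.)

2

A node on "belfenmi"'s path can go only if nothing else ends at it or branches off below it.
The suffix "mi" (2 nodes) is used only by "belfenmi"; the node for "belfen" still has the child "d", so pruning stops there.
Nodes removed: 2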